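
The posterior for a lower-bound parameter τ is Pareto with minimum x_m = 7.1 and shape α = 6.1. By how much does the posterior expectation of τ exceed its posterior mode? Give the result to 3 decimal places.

1.392

The Pareto density is strictly decreasing on [x_m, ∞), so the mode is x_m = 7.100.
Mean = α·x_m/(α−1) = 6.1·7.1/5.1 = 8.492.
Difference = 8.492 − 7.100 = 1.392.
Mean > mode: the posterior has a right tail.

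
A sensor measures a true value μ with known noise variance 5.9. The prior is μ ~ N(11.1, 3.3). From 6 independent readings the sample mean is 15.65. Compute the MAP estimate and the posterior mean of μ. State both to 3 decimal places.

Posterior for μ is Normal. Precision-weighted mean: (1/3.3·11.1 + 6/5.9·15.65) / (1/3.3 + 6/5.9) = 14.605.
A Normal posterior is symmetric, so mode = mean.

MAP = 14.605, posterior mean = 14.605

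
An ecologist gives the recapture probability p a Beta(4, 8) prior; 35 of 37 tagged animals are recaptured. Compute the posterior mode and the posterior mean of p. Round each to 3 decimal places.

Posterior: Beta(4+35, 8+2) = Beta(39, 10).
Mode = (39−1)/(39+10−2) = 38/47 = 0.809.
Mean = 39/(39+10) = 39/49 = 0.796.
Left-skewed posterior ⇒ mean < mode.

MAP = 0.809; posterior mean = 0.796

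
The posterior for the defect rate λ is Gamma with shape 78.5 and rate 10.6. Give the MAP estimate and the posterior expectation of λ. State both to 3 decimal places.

Mode = (α−1)/β = 77.5/10.6 = 7.311.
Mean = α/β = 78.5/10.6 = 7.406.

MAP estimate = 7.311, posterior expectation = 7.406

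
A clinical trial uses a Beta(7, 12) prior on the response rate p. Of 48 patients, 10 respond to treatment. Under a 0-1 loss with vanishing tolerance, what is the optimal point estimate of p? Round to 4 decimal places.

0.2462

Posterior: Beta(7+10, 12+38) = Beta(17, 50).
Mode = (17−1)/(17+50−2) = 16/65 = 0.2462.
Mean = 17/(17+50) = 17/67 = 0.2537.
This is the posterior mode — the MAP estimate.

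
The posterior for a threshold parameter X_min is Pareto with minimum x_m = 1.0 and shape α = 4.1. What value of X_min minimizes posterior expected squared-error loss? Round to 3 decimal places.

The Pareto density is strictly decreasing on [x_m, ∞), so the mode is x_m = 1.000.
Mean = α·x_m/(α−1) = 4.1·1.0/3.1 = 1.323.
Squared-error loss ⇒ the optimal estimator is the posterior mean.

1.323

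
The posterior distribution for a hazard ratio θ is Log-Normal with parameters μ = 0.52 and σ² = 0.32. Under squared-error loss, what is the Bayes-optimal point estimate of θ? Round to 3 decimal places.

Mode = exp(μ − σ²) = exp(0.20) = 1.221.
Mean = exp(μ + σ²/2) = exp(0.680) = 1.974.
Squared-error loss ⇒ the optimal estimator is the posterior mean.

1.974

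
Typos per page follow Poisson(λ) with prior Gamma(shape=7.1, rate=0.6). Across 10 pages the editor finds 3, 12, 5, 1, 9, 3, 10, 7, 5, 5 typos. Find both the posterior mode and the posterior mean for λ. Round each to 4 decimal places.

Σ counts = 60. Posterior: Gamma(shape = 7.1+60 = 67.1, rate = 0.6+10 = 10.6).
Mode = (α−1)/β = 66.1/10.6 = 6.2358.
Mean = α/β = 67.1/10.6 = 6.3302.

MAP: 6.2358. Posterior mean: 6.3302.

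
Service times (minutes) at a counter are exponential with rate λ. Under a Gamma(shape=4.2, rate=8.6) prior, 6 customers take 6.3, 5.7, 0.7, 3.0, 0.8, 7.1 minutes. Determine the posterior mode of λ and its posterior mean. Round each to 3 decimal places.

Σ times = 23.6. Posterior: Gamma(shape = 4.2+6 = 10.2, rate = 8.6+23.6 = 32.2).
Mode = (α−1)/β = 9.2/32.2 = 0.286.
Mean = α/β = 10.2/32.2 = 0.317.
Mean > mode: the posterior has a right tail.

MAP = 0.286, posterior mean = 0.317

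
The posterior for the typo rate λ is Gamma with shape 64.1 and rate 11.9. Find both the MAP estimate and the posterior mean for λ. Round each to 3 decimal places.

Mode = (α−1)/β = 63.1/11.9 = 5.303.
Mean = α/β = 64.1/11.9 = 5.387.

MAP: 5.303. Posterior mean: 5.387.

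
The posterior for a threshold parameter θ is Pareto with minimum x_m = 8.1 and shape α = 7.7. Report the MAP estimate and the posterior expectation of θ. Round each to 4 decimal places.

MAP = 8.1000, posterior mean = 9.3090

The Pareto density is strictly decreasing on [x_m, ∞), so the mode is x_m = 8.1000.
Mean = α·x_m/(α−1) = 7.7·8.1/6.7 = 9.3090.
The mean is pulled above the mode by the posterior's right skew.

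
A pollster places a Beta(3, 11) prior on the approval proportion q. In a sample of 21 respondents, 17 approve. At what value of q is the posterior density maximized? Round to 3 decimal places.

Posterior: Beta(3+17, 11+4) = Beta(20, 15).
Mode = (20−1)/(20+15−2) = 19/33 = 0.576.
Mean = 20/(20+15) = 20/35 = 0.571.
This is the posterior mode — the MAP estimate.

0.576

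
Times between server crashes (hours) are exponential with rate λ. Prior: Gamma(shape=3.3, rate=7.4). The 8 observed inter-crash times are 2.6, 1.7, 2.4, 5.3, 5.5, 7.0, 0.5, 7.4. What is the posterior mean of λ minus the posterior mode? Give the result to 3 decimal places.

Σ times = 32.4. Posterior: Gamma(shape = 3.3+8 = 11.3, rate = 7.4+32.4 = 39.8).
Mode = (α−1)/β = 10.3/39.8 = 0.259.
Mean = α/β = 11.3/39.8 = 0.284.
Difference = 0.284 − 0.259 = 0.025.
The mean is pulled above the mode by the posterior's right skew.

0.025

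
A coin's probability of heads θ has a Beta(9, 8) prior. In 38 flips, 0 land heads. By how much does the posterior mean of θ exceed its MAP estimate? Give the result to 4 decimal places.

Posterior: Beta(9+0, 8+38) = Beta(9, 46).
Mode = (9−1)/(9+46−2) = 8/53 = 0.1509.
Mean = 9/(9+46) = 9/55 = 0.1636.
Difference = 0.1636 − 0.1509 = 0.0127.
Mean > mode: the posterior has a right tail.

0.0127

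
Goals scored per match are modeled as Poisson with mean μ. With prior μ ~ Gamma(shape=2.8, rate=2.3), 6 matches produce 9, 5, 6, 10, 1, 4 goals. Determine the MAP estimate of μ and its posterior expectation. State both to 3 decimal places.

Σ counts = 35. Posterior: Gamma(shape = 2.8+35 = 37.8, rate = 2.3+6 = 8.3).
Mode = (α−1)/β = 36.8/8.3 = 4.434.
Mean = α/β = 37.8/8.3 = 4.554.

MAP = 4.434, posterior mean = 4.554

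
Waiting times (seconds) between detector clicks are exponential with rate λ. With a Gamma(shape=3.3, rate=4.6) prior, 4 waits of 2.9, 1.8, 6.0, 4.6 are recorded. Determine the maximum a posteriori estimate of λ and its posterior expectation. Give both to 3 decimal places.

MAP = 0.317; posterior mean = 0.367

Σ times = 15.3. Posterior: Gamma(shape = 3.3+4 = 7.3, rate = 4.6+15.3 = 19.9).
Mode = (α−1)/β = 6.3/19.9 = 0.317.
Mean = α/β = 7.3/19.9 = 0.367.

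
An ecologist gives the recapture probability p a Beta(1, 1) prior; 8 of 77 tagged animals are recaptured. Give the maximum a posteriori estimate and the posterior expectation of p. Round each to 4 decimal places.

maximum a posteriori estimate = 0.1039, posterior expectation = 0.1139

Posterior: Beta(1+8, 1+69) = Beta(9, 70).
Mode = (9−1)/(9+70−2) = 8/77 = 0.1039.
With a flat prior the MAP equals the MLE, 8/77.
Mean = 9/(9+70) = 9/79 = 0.1139.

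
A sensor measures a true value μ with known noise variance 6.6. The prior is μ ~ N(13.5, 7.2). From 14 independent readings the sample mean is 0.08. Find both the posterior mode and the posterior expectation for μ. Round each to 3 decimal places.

Posterior for μ is Normal. Precision-weighted mean: (1/7.2·13.5 + 14/6.6·0.08) / (1/7.2 + 14/6.6) = 0.905.
A Normal posterior is symmetric, so mode = mean.

MAP: 0.905. Posterior mean: 0.905.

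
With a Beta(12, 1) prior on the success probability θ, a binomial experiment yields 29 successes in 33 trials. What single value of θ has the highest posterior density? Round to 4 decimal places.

0.9091

Posterior: Beta(12+29, 1+4) = Beta(41, 5).
Mode = (41−1)/(41+5−2) = 40/44 = 0.9091.
Mean = 41/(41+5) = 41/46 = 0.8913.
This is the posterior mode — the MAP estimate.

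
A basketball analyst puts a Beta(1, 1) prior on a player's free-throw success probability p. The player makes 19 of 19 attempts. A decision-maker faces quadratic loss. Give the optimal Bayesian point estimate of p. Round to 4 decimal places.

Posterior: Beta(1+19, 1+0) = Beta(20, 1).
Since β = 1 ≤ 1 and α > 1, the Beta density is monotone increasing on [0,1]; the mode is at 1.
Mean = 20/(20+1) = 0.9524.
Quadratic loss ⇒ the optimal estimator is the posterior mean.

0.9524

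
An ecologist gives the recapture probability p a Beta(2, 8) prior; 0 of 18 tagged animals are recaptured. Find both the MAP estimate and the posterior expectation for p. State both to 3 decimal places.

Posterior: Beta(2+0, 8+18) = Beta(2, 26).
Mode = (2−1)/(2+26−2) = 1/26 = 0.038.
Mean = 2/(2+26) = 2/28 = 0.071.

MAP estimate = 0.038, posterior expectation = 0.071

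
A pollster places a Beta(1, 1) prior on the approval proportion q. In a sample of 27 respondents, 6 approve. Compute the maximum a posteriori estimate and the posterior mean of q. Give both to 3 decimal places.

MAP: 0.222. Posterior mean: 0.241.

Posterior: Beta(1+6, 1+21) = Beta(7, 22).
Mode = (7−1)/(7+22−2) = 6/27 = 0.222.
With a flat prior the MAP equals the MLE, 6/27.
Mean = 7/(7+22) = 7/29 = 0.241.
Right-skewed posterior ⇒ mode < mean.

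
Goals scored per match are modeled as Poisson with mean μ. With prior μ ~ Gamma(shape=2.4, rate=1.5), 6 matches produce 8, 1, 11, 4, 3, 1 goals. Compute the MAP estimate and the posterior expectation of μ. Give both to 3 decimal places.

Σ counts = 28. Posterior: Gamma(shape = 2.4+28 = 30.4, rate = 1.5+6 = 7.5).
Mode = (α−1)/β = 29.4/7.5 = 3.920.
Mean = α/β = 30.4/7.5 = 4.053.

μ_MAP = 3.920, E[μ|data] = 4.053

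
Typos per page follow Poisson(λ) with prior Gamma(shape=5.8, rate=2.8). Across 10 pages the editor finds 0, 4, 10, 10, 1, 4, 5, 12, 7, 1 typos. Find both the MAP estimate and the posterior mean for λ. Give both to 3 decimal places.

Σ counts = 54. Posterior: Gamma(shape = 5.8+54 = 59.8, rate = 2.8+10 = 12.8).
Mode = (α−1)/β = 58.8/12.8 = 4.594.
Mean = α/β = 59.8/12.8 = 4.672.
The mean is pulled above the mode by the posterior's right skew.

MAP = 4.594; posterior mean = 4.672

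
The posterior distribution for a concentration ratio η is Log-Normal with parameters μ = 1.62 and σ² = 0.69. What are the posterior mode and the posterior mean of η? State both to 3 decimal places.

Mode = exp(μ − σ²) = exp(0.93) = 2.535.
Mean = exp(μ + σ²/2) = exp(1.965) = 7.135.
Right-skewed posterior ⇒ mode < mean.

η_MAP = 2.535, E[η|data] = 7.135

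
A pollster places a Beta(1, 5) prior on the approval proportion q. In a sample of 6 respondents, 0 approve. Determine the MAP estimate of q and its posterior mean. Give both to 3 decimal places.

MAP = 0.000, posterior mean = 0.083

Posterior: Beta(1+0, 5+6) = Beta(1, 11).
Since α = 1 ≤ 1 and β > 1, the Beta density is monotone decreasing on [0,1]; the mode is at 0.
Mean = 1/(1+11) = 0.083.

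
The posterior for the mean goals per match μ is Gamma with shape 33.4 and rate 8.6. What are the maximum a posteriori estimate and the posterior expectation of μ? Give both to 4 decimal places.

Mode = (α−1)/β = 32.4/8.6 = 3.7674.
Mean = α/β = 33.4/8.6 = 3.8837.
The posterior is right-skewed, so the mean exceeds the mode.

MAP = 3.7674; posterior mean = 3.8837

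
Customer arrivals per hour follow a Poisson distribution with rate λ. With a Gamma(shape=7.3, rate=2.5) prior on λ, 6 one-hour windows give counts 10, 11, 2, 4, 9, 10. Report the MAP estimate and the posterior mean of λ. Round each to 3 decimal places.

Σ counts = 46. Posterior: Gamma(shape = 7.3+46 = 53.3, rate = 2.5+6 = 8.5).
Mode = (α−1)/β = 52.3/8.5 = 6.153.
Mean = α/β = 53.3/8.5 = 6.271.

λ_MAP = 6.153, E[λ|data] = 6.271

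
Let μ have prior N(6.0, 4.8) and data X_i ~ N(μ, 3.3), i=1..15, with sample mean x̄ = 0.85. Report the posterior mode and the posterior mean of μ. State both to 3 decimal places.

MAP: 1.076. Posterior mean: 1.076.

Posterior for μ is Normal. Precision-weighted mean: (1/4.8·6.0 + 15/3.3·0.85) / (1/4.8 + 15/3.3) = 1.076.
A Normal posterior is symmetric, so mode = mean.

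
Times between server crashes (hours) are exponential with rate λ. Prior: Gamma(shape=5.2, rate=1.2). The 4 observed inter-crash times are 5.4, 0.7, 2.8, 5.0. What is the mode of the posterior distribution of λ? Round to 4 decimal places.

Σ times = 13.9. Posterior: Gamma(shape = 5.2+4 = 9.2, rate = 1.2+13.9 = 15.1).
Mode = (α−1)/β = 8.2/15.1 = 0.5430.
Mean = α/β = 9.2/15.1 = 0.6093.
This is the posterior mode — the MAP estimate.

0.5430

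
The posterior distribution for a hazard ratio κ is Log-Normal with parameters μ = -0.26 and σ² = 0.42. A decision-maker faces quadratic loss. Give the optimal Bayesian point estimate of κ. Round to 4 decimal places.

0.9512

Mode = exp(μ − σ²) = exp(-0.68) = 0.5066.
Mean = exp(μ + σ²/2) = exp(-0.050) = 0.9512.
Quadratic loss ⇒ the optimal estimator is the posterior mean.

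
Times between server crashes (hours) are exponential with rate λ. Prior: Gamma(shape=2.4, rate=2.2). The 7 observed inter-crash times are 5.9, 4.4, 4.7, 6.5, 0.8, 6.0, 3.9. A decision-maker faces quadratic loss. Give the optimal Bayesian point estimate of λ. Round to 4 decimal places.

0.2733

Σ times = 32.2. Posterior: Gamma(shape = 2.4+7 = 9.4, rate = 2.2+32.2 = 34.4).
Mode = (α−1)/β = 8.4/34.4 = 0.2442.
Mean = α/β = 9.4/34.4 = 0.2733.
Quadratic loss ⇒ the optimal estimator is the posterior mean.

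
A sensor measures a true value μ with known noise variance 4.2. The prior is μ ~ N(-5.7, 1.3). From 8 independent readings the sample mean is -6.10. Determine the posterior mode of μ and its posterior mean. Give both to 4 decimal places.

MAP: -5.9849. Posterior mean: -5.9849.

Posterior for μ is Normal. Precision-weighted mean: (1/1.3·-5.7 + 8/4.2·-6.10) / (1/1.3 + 8/4.2) = -5.9849.
A Normal posterior is symmetric, so mode = mean.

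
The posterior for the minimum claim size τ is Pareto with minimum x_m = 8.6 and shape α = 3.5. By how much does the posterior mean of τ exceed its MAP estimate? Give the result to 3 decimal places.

3.440

The Pareto density is strictly decreasing on [x_m, ∞), so the mode is x_m = 8.600.
Mean = α·x_m/(α−1) = 3.5·8.6/2.5 = 12.040.
Difference = 12.040 − 8.600 = 3.440.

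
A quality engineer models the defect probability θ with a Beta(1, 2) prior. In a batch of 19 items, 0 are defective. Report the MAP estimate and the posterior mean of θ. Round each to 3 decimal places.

MAP = 0.000; posterior mean = 0.045

Posterior: Beta(1+0, 2+19) = Beta(1, 21).
Since α = 1 ≤ 1 and β > 1, the Beta density is monotone decreasing on [0,1]; the mode is at 0.
Mean = 1/(1+21) = 0.045.
The mean is pulled above the mode by the posterior's right skew.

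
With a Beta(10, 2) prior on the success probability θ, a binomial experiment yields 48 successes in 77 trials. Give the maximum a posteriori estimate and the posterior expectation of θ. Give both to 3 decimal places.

Posterior: Beta(10+48, 2+29) = Beta(58, 31).
Mode = (58−1)/(58+31−2) = 57/87 = 0.655.
Mean = 58/(58+31) = 58/89 = 0.652.
The mean is pulled below the mode by the posterior's left skew.

MAP: 0.655. Posterior mean: 0.652.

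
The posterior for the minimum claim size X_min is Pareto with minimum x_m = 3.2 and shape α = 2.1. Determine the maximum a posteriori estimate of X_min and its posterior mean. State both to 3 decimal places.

The Pareto density is strictly decreasing on [x_m, ∞), so the mode is x_m = 3.200.
Mean = α·x_m/(α−1) = 2.1·3.2/1.1 = 6.109.

MAP = 3.200, posterior mean = 6.109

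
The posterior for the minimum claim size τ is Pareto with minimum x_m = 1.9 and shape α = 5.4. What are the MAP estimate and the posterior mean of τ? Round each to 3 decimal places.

τ_MAP = 1.900, E[τ|data] = 2.332

The Pareto density is strictly decreasing on [x_m, ∞), so the mode is x_m = 1.900.
Mean = α·x_m/(α−1) = 5.4·1.9/4.4 = 2.332.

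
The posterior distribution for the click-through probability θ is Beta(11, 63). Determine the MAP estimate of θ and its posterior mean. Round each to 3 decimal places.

Mode = (11−1)/(11+63−2) = 10/72 = 0.139.
Mean = 11/(11+63) = 11/74 = 0.149.

MAP = 0.139; posterior mean = 0.149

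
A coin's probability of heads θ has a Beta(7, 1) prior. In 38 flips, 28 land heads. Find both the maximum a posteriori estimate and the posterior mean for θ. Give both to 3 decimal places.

Posterior: Beta(7+28, 1+10) = Beta(35, 11).
Mode = (35−1)/(35+11−2) = 34/44 = 0.773.
Mean = 35/(35+11) = 35/46 = 0.761.
Left-skewed posterior ⇒ mean < mode.

MAP = 0.773, posterior mean = 0.761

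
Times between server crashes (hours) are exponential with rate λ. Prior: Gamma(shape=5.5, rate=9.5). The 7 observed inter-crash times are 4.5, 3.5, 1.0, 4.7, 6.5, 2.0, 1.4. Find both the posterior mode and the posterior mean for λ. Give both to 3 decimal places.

Σ times = 23.6. Posterior: Gamma(shape = 5.5+7 = 12.5, rate = 9.5+23.6 = 33.1).
Mode = (α−1)/β = 11.5/33.1 = 0.347.
Mean = α/β = 12.5/33.1 = 0.378.
The posterior is right-skewed, so the mean exceeds the mode.

MAP: 0.347. Posterior mean: 0.378.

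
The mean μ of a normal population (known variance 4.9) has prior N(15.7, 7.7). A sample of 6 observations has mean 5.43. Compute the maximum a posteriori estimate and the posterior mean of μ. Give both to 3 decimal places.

Posterior for μ is Normal. Precision-weighted mean: (1/7.7·15.7 + 6/4.9·5.43) / (1/7.7 + 6/4.9) = 6.415.
A Normal posterior is symmetric, so mode = mean.

μ_MAP = 6.415, E[μ|data] = 6.415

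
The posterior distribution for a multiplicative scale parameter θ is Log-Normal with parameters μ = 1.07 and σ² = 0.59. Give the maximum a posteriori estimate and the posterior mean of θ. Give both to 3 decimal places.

MAP = 1.616; posterior mean = 3.916

Mode = exp(μ − σ²) = exp(0.48) = 1.616.
Mean = exp(μ + σ²/2) = exp(1.365) = 3.916.
The posterior is right-skewed, so the mean exceeds the mode.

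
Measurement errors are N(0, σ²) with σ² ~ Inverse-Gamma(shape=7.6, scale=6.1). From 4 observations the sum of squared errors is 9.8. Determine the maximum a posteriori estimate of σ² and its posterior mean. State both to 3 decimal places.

Posterior: Inverse-Gamma(shape = 7.6+4/2 = 9.6, scale = 6.1+9.8/2 = 11.0).
Mode = β/(α+1) = 11.0/10.6 = 1.038.
Mean = β/(α−1) = 11.0/8.6 = 1.279.

MAP = 1.038, posterior mean = 1.279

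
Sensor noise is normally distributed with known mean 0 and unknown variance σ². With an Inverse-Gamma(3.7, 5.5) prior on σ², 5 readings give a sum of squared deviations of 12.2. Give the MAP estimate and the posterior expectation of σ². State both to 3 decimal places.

Posterior: Inverse-Gamma(shape = 3.7+5/2 = 6.2, scale = 5.5+12.2/2 = 11.6).
Mode = β/(α+1) = 11.6/7.2 = 1.611.
Mean = β/(α−1) = 11.6/5.2 = 2.231.

MAP = 1.611, posterior mean = 2.231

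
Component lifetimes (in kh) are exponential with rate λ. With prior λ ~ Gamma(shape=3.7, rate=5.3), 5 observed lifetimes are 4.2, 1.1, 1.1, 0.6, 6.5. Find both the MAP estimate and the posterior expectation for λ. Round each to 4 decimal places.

λ_MAP = 0.4096, E[λ|data] = 0.4628

Σ times = 13.5. Posterior: Gamma(shape = 3.7+5 = 8.7, rate = 5.3+13.5 = 18.8).
Mode = (α−1)/β = 7.7/18.8 = 0.4096.
Mean = α/β = 8.7/18.8 = 0.4628.
Mean > mode: the posterior has a right tail.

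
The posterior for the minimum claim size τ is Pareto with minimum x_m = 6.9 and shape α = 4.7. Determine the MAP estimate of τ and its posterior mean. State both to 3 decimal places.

The Pareto density is strictly decreasing on [x_m, ∞), so the mode is x_m = 6.900.
Mean = α·x_m/(α−1) = 4.7·6.9/3.7 = 8.765.

MAP = 6.900, posterior mean = 8.765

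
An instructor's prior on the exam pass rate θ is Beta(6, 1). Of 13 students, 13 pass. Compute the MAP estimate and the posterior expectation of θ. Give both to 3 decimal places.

Posterior: Beta(6+13, 1+0) = Beta(19, 1).
Since β = 1 ≤ 1 and α > 1, the Beta density is monotone increasing on [0,1]; the mode is at 1.
Mean = 19/(19+1) = 0.950.

θ_MAP = 1.000, E[θ|data] = 0.950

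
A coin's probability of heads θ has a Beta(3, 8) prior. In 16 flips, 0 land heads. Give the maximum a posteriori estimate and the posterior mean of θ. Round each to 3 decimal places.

Posterior: Beta(3+0, 8+16) = Beta(3, 24).
Mode = (3−1)/(3+24−2) = 2/25 = 0.080.
Mean = 3/(3+24) = 3/27 = 0.111.

maximum a posteriori estimate = 0.080, posterior mean = 0.111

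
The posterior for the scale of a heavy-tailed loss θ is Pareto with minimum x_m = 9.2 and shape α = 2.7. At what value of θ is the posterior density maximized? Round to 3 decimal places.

The Pareto density is strictly decreasing on [x_m, ∞), so the mode is x_m = 9.200.
Mean = α·x_m/(α−1) = 2.7·9.2/1.7 = 14.612.
This is the posterior mode — the MAP estimate.

9.200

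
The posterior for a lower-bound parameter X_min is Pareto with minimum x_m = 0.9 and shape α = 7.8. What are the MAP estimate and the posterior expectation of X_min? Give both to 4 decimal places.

MAP: 0.9000. Posterior mean: 1.0324.

The Pareto density is strictly decreasing on [x_m, ∞), so the mode is x_m = 0.9000.
Mean = α·x_m/(α−1) = 7.8·0.9/6.8 = 1.0324.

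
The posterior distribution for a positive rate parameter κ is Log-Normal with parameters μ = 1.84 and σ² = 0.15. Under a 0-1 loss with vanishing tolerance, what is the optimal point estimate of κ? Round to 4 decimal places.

Mode = exp(μ − σ²) = exp(1.69) = 5.4195.
Mean = exp(μ + σ²/2) = exp(1.915) = 6.7869.
This is the posterior mode — the MAP estimate.

5.4195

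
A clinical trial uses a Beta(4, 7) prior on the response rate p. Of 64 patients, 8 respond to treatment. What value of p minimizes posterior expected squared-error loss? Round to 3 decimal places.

Posterior: Beta(4+8, 7+56) = Beta(12, 63).
Mode = (12−1)/(12+63−2) = 11/73 = 0.151.
Mean = 12/(12+63) = 12/75 = 0.160.
Squared-error loss ⇒ the optimal estimator is the posterior mean.

0.160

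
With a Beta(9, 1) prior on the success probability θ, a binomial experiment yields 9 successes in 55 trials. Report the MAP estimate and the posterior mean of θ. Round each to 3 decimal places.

Posterior: Beta(9+9, 1+46) = Beta(18, 47).
Mode = (18−1)/(18+47−2) = 17/63 = 0.270.
Mean = 18/(18+47) = 18/65 = 0.277.
Mean > mode: the posterior has a right tail.

MAP = 0.270; posterior mean = 0.277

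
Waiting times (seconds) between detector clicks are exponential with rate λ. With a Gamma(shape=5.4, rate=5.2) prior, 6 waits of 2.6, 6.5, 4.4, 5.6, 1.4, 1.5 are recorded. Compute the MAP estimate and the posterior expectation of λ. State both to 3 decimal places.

Σ times = 22.0. Posterior: Gamma(shape = 5.4+6 = 11.4, rate = 5.2+22.0 = 27.2).
Mode = (α−1)/β = 10.4/27.2 = 0.382.
Mean = α/β = 11.4/27.2 = 0.419.

MAP = 0.382; posterior mean = 0.419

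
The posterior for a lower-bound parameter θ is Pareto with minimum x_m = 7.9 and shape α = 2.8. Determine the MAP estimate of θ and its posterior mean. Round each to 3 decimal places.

The Pareto density is strictly decreasing on [x_m, ∞), so the mode is x_m = 7.900.
Mean = α·x_m/(α−1) = 2.8·7.9/1.8 = 12.289.

MAP = 7.900, posterior mean = 12.289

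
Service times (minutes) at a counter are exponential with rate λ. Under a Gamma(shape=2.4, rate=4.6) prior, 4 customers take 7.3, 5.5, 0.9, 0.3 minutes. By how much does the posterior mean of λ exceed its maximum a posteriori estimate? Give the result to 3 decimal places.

0.054

Σ times = 14.0. Posterior: Gamma(shape = 2.4+4 = 6.4, rate = 4.6+14.0 = 18.6).
Mode = (α−1)/β = 5.4/18.6 = 0.290.
Mean = α/β = 6.4/18.6 = 0.344.
Difference = 0.344 − 0.290 = 0.054.
The posterior is right-skewed, so the mean exceeds the mode.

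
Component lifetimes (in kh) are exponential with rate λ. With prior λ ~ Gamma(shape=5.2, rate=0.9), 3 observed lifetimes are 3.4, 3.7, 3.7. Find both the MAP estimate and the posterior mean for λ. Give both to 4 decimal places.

Σ times = 10.8. Posterior: Gamma(shape = 5.2+3 = 8.2, rate = 0.9+10.8 = 11.7).
Mode = (α−1)/β = 7.2/11.7 = 0.6154.
Mean = α/β = 8.2/11.7 = 0.7009.

λ_MAP = 0.6154, E[λ|data] = 0.7009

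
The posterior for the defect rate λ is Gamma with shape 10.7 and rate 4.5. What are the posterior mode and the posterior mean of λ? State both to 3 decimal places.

Mode = (α−1)/β = 9.7/4.5 = 2.156.
Mean = α/β = 10.7/4.5 = 2.378.

MAP: 2.156. Posterior mean: 2.378.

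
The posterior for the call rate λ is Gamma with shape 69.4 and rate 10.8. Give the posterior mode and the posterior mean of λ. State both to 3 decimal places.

MAP = 6.333; posterior mean = 6.426

Mode = (α−1)/β = 68.4/10.8 = 6.333.
Mean = α/β = 69.4/10.8 = 6.426.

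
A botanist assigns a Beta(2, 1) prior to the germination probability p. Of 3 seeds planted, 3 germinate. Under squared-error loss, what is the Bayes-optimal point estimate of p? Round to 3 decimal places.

Posterior: Beta(2+3, 1+0) = Beta(5, 1).
Since β = 1 ≤ 1 and α > 1, the Beta density is monotone increasing on [0,1]; the mode is at 1.
Mean = 5/(5+1) = 0.833.
Squared-error loss ⇒ the optimal estimator is the posterior mean.

0.833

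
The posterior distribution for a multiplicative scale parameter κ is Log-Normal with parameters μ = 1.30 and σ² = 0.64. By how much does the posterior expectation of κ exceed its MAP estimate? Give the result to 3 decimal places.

Mode = exp(μ − σ²) = exp(0.66) = 1.935.
Mean = exp(μ + σ²/2) = exp(1.620) = 5.053.
Difference = 5.053 − 1.935 = 3.118.
Right-skewed posterior ⇒ mode < mean.

3.118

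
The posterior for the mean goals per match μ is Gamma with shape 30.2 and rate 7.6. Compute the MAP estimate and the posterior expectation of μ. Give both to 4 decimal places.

Mode = (α−1)/β = 29.2/7.6 = 3.8421.
Mean = α/β = 30.2/7.6 = 3.9737.

MAP estimate = 3.8421, posterior expectation = 3.9737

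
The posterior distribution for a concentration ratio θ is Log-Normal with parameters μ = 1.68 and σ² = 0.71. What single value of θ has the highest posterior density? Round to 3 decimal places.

Mode = exp(μ − σ²) = exp(0.97) = 2.638.
Mean = exp(μ + σ²/2) = exp(2.035) = 7.652.
This is the posterior mode — the MAP estimate.

2.638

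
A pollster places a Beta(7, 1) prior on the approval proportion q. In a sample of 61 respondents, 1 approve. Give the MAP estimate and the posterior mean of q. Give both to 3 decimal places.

MAP: 0.104. Posterior mean: 0.116.

Posterior: Beta(7+1, 1+60) = Beta(8, 61).
Mode = (8−1)/(8+61−2) = 7/67 = 0.104.
Mean = 8/(8+61) = 8/69 = 0.116.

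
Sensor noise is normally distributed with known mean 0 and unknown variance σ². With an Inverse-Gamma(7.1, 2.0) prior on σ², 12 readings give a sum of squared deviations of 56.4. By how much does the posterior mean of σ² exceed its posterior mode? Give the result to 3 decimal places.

Posterior: Inverse-Gamma(shape = 7.1+12/2 = 13.1, scale = 2.0+56.4/2 = 30.2).
Mode = β/(α+1) = 30.2/14.1 = 2.142.
Mean = β/(α−1) = 30.2/12.1 = 2.496.
Difference = 2.496 − 2.142 = 0.354.
Right-skewed posterior ⇒ mode < mean.

0.354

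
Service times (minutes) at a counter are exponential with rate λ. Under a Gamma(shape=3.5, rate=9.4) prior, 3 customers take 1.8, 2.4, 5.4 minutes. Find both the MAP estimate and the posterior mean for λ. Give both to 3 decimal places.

MAP: 0.289. Posterior mean: 0.342.

Σ times = 9.6. Posterior: Gamma(shape = 3.5+3 = 6.5, rate = 9.4+9.6 = 19.0).
Mode = (α−1)/β = 5.5/19.0 = 0.289.
Mean = α/β = 6.5/19.0 = 0.342.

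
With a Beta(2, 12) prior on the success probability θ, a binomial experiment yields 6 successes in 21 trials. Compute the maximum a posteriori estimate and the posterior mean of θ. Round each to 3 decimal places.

MAP = 0.212; posterior mean = 0.229

Posterior: Beta(2+6, 12+15) = Beta(8, 27).
Mode = (8−1)/(8+27−2) = 7/33 = 0.212.
Mean = 8/(8+27) = 8/35 = 0.229.
The posterior is right-skewed, so the mean exceeds the mode.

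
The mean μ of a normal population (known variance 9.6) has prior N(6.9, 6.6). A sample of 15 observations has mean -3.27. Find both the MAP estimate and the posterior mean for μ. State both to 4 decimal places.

Posterior for μ is Normal. Precision-weighted mean: (1/6.6·6.9 + 15/9.6·-3.27) / (1/6.6 + 15/9.6) = -2.3710.
A Normal posterior is symmetric, so mode = mean.

MAP estimate = -2.3710, posterior mean = -2.3710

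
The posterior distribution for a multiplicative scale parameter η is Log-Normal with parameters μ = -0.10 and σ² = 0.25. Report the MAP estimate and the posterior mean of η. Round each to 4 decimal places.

Mode = exp(μ − σ²) = exp(-0.35) = 0.7047.
Mean = exp(μ + σ²/2) = exp(0.025) = 1.0253.

MAP estimate = 0.7047, posterior mean = 1.0253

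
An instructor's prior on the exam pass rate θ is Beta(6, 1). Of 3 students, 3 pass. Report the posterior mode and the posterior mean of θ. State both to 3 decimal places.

Posterior: Beta(6+3, 1+0) = Beta(9, 1).
Since β = 1 ≤ 1 and α > 1, the Beta density is monotone increasing on [0,1]; the mode is at 1.
Mean = 9/(9+1) = 0.900.

θ_MAP = 1.000, E[θ|data] = 0.900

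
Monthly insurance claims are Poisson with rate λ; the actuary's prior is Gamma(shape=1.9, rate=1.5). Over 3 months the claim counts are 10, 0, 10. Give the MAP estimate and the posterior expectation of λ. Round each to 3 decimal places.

Σ counts = 20. Posterior: Gamma(shape = 1.9+20 = 21.9, rate = 1.5+3 = 4.5).
Mode = (α−1)/β = 20.9/4.5 = 4.644.
Mean = α/β = 21.9/4.5 = 4.867.
The mean is pulled above the mode by the posterior's right skew.

λ_MAP = 4.644, E[λ|data] = 4.867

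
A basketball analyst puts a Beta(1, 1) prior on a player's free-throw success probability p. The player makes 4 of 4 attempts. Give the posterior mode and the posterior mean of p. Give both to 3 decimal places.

Posterior: Beta(1+4, 1+0) = Beta(5, 1).
Since β = 1 ≤ 1 and α > 1, the Beta density is monotone increasing on [0,1]; the mode is at 1.
Mean = 5/(5+1) = 0.833.

posterior mode = 1.000, posterior mean = 0.833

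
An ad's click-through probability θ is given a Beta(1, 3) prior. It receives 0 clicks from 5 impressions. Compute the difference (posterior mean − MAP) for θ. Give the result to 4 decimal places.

0.1111

Posterior: Beta(1+0, 3+5) = Beta(1, 8).
Since α = 1 ≤ 1 and β > 1, the Beta density is monotone decreasing on [0,1]; the mode is at 0.
Mean = 1/(1+8) = 0.1111.
Difference = 0.1111 − 0.0000 = 0.1111.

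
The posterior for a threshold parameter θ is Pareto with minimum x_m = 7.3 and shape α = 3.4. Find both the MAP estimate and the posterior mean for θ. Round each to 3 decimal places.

The Pareto density is strictly decreasing on [x_m, ∞), so the mode is x_m = 7.300.
Mean = α·x_m/(α−1) = 3.4·7.3/2.4 = 10.342.
The posterior is right-skewed, so the mean exceeds the mode.

MAP = 7.300; posterior mean = 10.342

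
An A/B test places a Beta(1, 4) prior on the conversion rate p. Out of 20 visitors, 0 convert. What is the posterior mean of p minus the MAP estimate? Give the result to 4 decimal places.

0.0400

Posterior: Beta(1+0, 4+20) = Beta(1, 24).
Since α = 1 ≤ 1 and β > 1, the Beta density is monotone decreasing on [0,1]; the mode is at 0.
Mean = 1/(1+24) = 0.0400.
Difference = 0.0400 − 0.0000 = 0.0400.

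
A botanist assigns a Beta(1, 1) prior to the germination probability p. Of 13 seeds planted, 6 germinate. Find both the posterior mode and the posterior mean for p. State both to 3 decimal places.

Posterior: Beta(1+6, 1+7) = Beta(7, 8).
Mode = (7−1)/(7+8−2) = 6/13 = 0.462.
With a flat prior the MAP equals the MLE, 6/13.
Mean = 7/(7+8) = 7/15 = 0.467.
Right-skewed posterior ⇒ mode < mean.

MAP = 0.462, posterior mean = 0.467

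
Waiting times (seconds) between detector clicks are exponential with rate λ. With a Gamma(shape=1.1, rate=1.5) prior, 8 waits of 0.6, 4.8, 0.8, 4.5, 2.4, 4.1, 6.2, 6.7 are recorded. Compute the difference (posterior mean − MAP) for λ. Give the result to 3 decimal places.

0.032

Σ times = 30.1. Posterior: Gamma(shape = 1.1+8 = 9.1, rate = 1.5+30.1 = 31.6).
Mode = (α−1)/β = 8.1/31.6 = 0.256.
Mean = α/β = 9.1/31.6 = 0.288.
Difference = 0.288 − 0.256 = 0.032.
The mean is pulled above the mode by the posterior's right skew.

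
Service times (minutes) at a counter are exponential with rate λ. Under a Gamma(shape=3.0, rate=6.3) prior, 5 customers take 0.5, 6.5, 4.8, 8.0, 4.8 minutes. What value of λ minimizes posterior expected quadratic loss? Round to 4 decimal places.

0.2589

Σ times = 24.6. Posterior: Gamma(shape = 3.0+5 = 8.0, rate = 6.3+24.6 = 30.9).
Mode = (α−1)/β = 7.0/30.9 = 0.2265.
Mean = α/β = 8.0/30.9 = 0.2589.
Quadratic loss ⇒ the optimal estimator is the posterior mean.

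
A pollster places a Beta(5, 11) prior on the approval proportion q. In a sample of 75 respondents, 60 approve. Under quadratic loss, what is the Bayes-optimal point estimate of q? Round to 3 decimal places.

0.714

Posterior: Beta(5+60, 11+15) = Beta(65, 26).
Mode = (65−1)/(65+26−2) = 64/89 = 0.719.
Mean = 65/(65+26) = 65/91 = 0.714.
Quadratic loss ⇒ the optimal estimator is the posterior mean.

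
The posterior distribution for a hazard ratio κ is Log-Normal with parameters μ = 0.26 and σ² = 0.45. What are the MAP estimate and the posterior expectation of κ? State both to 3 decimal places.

MAP = 0.827; posterior mean = 1.624

Mode = exp(μ − σ²) = exp(-0.19) = 0.827.
Mean = exp(μ + σ²/2) = exp(0.485) = 1.624.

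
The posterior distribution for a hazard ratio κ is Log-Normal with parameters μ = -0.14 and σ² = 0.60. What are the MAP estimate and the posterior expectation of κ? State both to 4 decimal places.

MAP: 0.4771. Posterior mean: 1.1735.

Mode = exp(μ − σ²) = exp(-0.74) = 0.4771.
Mean = exp(μ + σ²/2) = exp(0.160) = 1.1735.
Right-skewed posterior ⇒ mode < mean.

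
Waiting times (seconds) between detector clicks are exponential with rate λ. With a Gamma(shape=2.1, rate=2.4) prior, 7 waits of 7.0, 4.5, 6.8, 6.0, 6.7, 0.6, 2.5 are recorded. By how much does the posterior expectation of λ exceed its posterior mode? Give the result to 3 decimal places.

Σ times = 34.1. Posterior: Gamma(shape = 2.1+7 = 9.1, rate = 2.4+34.1 = 36.5).
Mode = (α−1)/β = 8.1/36.5 = 0.222.
Mean = α/β = 9.1/36.5 = 0.249.
Difference = 0.249 − 0.222 = 0.027.

0.027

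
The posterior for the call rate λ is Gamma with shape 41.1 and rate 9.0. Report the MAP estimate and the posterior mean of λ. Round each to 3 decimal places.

Mode = (α−1)/β = 40.1/9.0 = 4.456.
Mean = α/β = 41.1/9.0 = 4.567.
The mean is pulled above the mode by the posterior's right skew.

MAP estimate = 4.456, posterior mean = 4.567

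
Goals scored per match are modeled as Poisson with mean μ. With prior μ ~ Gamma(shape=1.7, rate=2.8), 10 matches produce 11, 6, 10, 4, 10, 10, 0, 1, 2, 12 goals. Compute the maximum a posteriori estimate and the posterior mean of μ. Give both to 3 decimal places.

maximum a posteriori estimate = 5.211, posterior mean = 5.289

Σ counts = 66. Posterior: Gamma(shape = 1.7+66 = 67.7, rate = 2.8+10 = 12.8).
Mode = (α−1)/β = 66.7/12.8 = 5.211.
Mean = α/β = 67.7/12.8 = 5.289.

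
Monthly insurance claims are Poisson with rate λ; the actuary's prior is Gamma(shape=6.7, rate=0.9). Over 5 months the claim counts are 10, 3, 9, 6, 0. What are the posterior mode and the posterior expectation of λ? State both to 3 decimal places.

Σ counts = 28. Posterior: Gamma(shape = 6.7+28 = 34.7, rate = 0.9+5 = 5.9).
Mode = (α−1)/β = 33.7/5.9 = 5.712.
Mean = α/β = 34.7/5.9 = 5.881.

MAP = 5.712, posterior mean = 5.881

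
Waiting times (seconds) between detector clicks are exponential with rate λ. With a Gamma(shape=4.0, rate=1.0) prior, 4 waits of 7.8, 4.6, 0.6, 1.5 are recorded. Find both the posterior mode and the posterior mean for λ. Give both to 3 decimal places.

Σ times = 14.5. Posterior: Gamma(shape = 4.0+4 = 8.0, rate = 1.0+14.5 = 15.5).
Mode = (α−1)/β = 7.0/15.5 = 0.452.
Mean = α/β = 8.0/15.5 = 0.516.

MAP = 0.452, posterior mean = 0.516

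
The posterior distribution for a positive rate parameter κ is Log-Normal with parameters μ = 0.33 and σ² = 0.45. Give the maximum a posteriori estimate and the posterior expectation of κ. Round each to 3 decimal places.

maximum a posteriori estimate = 0.887, posterior expectation = 1.742

Mode = exp(μ − σ²) = exp(-0.12) = 0.887.
Mean = exp(μ + σ²/2) = exp(0.555) = 1.742.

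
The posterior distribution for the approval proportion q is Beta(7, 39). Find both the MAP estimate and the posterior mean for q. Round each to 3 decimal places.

Mode = (7−1)/(7+39−2) = 6/44 = 0.136.
Mean = 7/(7+39) = 7/46 = 0.152.
The posterior is right-skewed, so the mean exceeds the mode.

MAP = 0.136; posterior mean = 0.152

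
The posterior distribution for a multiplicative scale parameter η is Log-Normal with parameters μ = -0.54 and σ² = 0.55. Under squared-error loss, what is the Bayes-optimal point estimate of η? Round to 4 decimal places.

0.7672

Mode = exp(μ − σ²) = exp(-1.09) = 0.3362.
Mean = exp(μ + σ²/2) = exp(-0.265) = 0.7672.
Squared-error loss ⇒ the optimal estimator is the posterior mean.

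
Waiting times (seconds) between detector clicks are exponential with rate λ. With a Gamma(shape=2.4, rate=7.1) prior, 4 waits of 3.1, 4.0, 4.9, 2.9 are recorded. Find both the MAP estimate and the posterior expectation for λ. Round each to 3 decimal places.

MAP = 0.245, posterior mean = 0.291

Σ times = 14.9. Posterior: Gamma(shape = 2.4+4 = 6.4, rate = 7.1+14.9 = 22.0).
Mode = (α−1)/β = 5.4/22.0 = 0.245.
Mean = α/β = 6.4/22.0 = 0.291.
Right-skewed posterior ⇒ mode < mean.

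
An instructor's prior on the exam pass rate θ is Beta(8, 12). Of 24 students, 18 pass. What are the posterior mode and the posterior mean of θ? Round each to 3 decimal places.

Posterior: Beta(8+18, 12+6) = Beta(26, 18).
Mode = (26−1)/(26+18−2) = 25/42 = 0.595.
Mean = 26/(26+18) = 26/44 = 0.591.

posterior mode = 0.595, posterior mean = 0.591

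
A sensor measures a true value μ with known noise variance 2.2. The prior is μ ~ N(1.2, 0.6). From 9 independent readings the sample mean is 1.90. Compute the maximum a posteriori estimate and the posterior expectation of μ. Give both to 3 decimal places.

maximum a posteriori estimate = 1.697, posterior expectation = 1.697

Posterior for μ is Normal. Precision-weighted mean: (1/0.6·1.2 + 9/2.2·1.90) / (1/0.6 + 9/2.2) = 1.697.
A Normal posterior is symmetric, so mode = mean.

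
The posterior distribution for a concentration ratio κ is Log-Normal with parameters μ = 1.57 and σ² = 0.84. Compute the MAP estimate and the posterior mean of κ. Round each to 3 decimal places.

MAP: 2.075. Posterior mean: 7.316.

Mode = exp(μ − σ²) = exp(0.73) = 2.075.
Mean = exp(μ + σ²/2) = exp(1.990) = 7.316.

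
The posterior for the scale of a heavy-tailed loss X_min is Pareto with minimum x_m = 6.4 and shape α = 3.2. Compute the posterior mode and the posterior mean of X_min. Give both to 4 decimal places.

The Pareto density is strictly decreasing on [x_m, ∞), so the mode is x_m = 6.4000.
Mean = α·x_m/(α−1) = 3.2·6.4/2.2 = 9.3091.
Mean > mode: the posterior has a right tail.

X_min_MAP = 6.4000, E[X_min|data] = 9.3091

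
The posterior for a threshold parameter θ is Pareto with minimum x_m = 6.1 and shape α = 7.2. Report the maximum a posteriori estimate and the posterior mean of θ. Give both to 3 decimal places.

MAP: 6.100. Posterior mean: 7.084.

The Pareto density is strictly decreasing on [x_m, ∞), so the mode is x_m = 6.100.
Mean = α·x_m/(α−1) = 7.2·6.1/6.2 = 7.084.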